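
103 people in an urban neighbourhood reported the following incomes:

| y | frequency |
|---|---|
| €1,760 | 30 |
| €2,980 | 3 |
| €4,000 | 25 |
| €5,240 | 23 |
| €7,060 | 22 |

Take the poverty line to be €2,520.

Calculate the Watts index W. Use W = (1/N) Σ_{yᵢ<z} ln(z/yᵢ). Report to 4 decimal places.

0.1045

Below z: 30×€1,760 (q = 30 of N = 103).
Log shortfalls: ln(2520/1760) = 0.3589 (×30).
W = 10.768353 / 103 = 0.1045.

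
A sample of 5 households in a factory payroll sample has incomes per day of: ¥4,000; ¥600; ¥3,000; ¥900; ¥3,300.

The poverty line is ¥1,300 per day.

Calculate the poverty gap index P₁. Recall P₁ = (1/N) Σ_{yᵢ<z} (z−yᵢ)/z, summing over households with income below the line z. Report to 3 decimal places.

Poor units: ¥600, ¥900 (q = 2 of N = 5).
Gap ratios (z−y)/z: (1300−600)/1300 = 0.5385; (1300−900)/1300 = 0.3077.
Sum of shortfalls = 0.846154; P₁ averages over all N: 0.846154 / 5 = 0.169.

0.169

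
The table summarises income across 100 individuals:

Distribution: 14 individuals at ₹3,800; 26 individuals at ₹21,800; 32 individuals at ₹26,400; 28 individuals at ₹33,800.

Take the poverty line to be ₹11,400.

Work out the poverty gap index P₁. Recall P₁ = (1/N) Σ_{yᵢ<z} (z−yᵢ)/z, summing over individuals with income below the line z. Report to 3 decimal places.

0.093

Below z: 14×₹3,800 (q = 14 of N = 100).
Shortfall ratios: (11400−3800)/11400 = 0.6667 (×14).
Σ = 9.333333. Dividing by the full population N = 100 gives P₁ = 0.093.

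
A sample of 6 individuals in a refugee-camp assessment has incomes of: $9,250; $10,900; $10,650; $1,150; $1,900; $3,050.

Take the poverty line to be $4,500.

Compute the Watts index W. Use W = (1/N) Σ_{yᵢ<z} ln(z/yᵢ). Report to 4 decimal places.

Below the line: $1,150, $1,900, $3,050 (q = 3 of N = 6).
ln(z/y) terms: ln(4500/1150) = 1.3643; ln(4500/1900) = 0.8622; ln(4500/3050) = 0.3889.
W = 2.615475 / 6 = 0.4359.

0.4359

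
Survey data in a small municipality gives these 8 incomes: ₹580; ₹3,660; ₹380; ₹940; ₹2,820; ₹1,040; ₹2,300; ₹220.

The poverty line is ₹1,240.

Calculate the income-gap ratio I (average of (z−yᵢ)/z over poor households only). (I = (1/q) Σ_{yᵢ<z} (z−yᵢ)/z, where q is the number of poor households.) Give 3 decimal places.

0.490

Poor units: ₹220, ₹380, ₹580, ₹940, ₹1,040 (q = 5 of N = 8).
Relative gaps: 0.8226, 0.6935, 0.5323, 0.2419, 0.1613; sum = 2.451613.
I averages over the q = 5 poor units only: 2.451613 / 5 = 0.490.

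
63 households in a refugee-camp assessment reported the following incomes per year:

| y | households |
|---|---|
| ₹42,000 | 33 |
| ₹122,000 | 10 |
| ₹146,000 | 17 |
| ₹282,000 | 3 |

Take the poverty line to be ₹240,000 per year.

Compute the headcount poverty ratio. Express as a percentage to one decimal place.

95.2%

60 of the 63 households have income below ₹240,000.
H = 60/63 = 95.2%.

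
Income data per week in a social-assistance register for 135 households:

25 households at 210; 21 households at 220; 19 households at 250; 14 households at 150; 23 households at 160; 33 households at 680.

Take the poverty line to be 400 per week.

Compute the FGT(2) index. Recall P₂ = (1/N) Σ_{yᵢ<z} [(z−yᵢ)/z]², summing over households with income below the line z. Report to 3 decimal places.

Below the line: 14×150, 23×160, 25×210, 21×220, 19×250 (q = 102 of N = 135).
Relative gaps: (400−150)/400 = 0.6250 (×14); (400−160)/400 = 0.6000 (×23); (400−210)/400 = 0.4750 (×25); (400−220)/400 = 0.4500 (×21); (400−250)/400 = 0.3750 (×19).
Squared: 0.3906 (×14); 0.3600 (×23); 0.2256 (×25); 0.2025 (×21); 0.1406 (×19).
Sum = 26.313750; P₂ = 26.313750 / 135 = 0.195.

0.195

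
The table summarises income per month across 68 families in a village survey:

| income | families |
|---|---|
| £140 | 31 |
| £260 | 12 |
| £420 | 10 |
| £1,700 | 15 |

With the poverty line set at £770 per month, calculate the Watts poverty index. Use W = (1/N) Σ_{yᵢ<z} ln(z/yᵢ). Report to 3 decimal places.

Poor units: 31×£140, 12×£260, 10×£420 (q = 53 of N = 68).
ln(z/y) terms: ln(770/140) = 1.7047 (×31); ln(770/260) = 1.0857 (×12); ln(770/420) = 0.6061 (×10).
W = 71.937056 / 68 = 1.058.

1.058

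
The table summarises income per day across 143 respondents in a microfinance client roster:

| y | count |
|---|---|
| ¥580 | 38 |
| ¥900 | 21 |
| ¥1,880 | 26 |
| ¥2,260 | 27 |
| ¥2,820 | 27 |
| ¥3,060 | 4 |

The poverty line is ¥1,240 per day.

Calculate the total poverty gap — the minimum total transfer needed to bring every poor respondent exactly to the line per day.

¥32,220

Incomes under z: 38×¥580, 21×¥900 (q = 59 of N = 143).
Individual gaps: 38×(1240−580) = 25080; 21×(1240−900) = 7140.
Aggregate gap = ¥32,220.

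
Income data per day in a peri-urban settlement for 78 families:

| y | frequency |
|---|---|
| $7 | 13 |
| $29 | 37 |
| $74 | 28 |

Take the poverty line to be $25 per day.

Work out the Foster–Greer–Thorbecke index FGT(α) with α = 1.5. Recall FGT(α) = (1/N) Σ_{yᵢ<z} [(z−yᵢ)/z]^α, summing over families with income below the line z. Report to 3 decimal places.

0.102

Below the line: 13×$7 (q = 13 of N = 78).
Gap ratios (z−y)/z: (25−7)/25 = 0.7200 (×13).
Raised to α = 1.5: 0.61094 (×13).
Sum = 7.942223; FGT(1.5) = 7.942223 / 78 = 0.102.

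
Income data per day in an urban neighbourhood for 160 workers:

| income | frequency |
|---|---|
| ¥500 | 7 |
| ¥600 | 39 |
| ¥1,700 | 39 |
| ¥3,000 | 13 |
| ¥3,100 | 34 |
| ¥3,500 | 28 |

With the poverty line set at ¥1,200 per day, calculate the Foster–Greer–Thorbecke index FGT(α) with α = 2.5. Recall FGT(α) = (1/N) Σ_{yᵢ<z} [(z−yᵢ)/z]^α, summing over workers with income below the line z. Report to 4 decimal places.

0.0545

Incomes under z: 7×¥500, 39×¥600 (q = 46 of N = 160).
Normalized shortfalls: (1200−500)/1200 = 0.5833 (×7); (1200−600)/1200 = 0.5000 (×39).
Raised to α = 2.5: 0.25989 (×7); 0.17678 (×39).
Sum = 8.713531; FGT(2.5) = 8.713531 / 160 = 0.0545.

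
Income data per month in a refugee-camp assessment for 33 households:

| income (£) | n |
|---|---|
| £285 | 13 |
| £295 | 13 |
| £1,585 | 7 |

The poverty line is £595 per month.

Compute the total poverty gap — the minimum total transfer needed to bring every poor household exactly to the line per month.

Incomes under z: 13×£285, 13×£295 (q = 26 of N = 33).
Individual gaps: 13×(595−285) = 4030; 13×(595−295) = 3900.
Aggregate gap = £7,930.

£7,930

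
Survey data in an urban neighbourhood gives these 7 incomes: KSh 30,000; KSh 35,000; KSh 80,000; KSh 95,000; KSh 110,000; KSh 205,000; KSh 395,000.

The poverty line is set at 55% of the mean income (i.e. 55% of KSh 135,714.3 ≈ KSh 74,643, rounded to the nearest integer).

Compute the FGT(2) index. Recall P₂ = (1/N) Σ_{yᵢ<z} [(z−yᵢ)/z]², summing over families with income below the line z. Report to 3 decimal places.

Below z: KSh 30,000, KSh 35,000 (q = 2 of N = 7).
Shortfall ratios: (74643−30000)/74643 = 0.5981; (74643−35000)/74643 = 0.5311.
Squared: 0.3577; 0.2821.
Sum = 0.639777; P₂ = 0.639777 / 7 = 0.091.

0.091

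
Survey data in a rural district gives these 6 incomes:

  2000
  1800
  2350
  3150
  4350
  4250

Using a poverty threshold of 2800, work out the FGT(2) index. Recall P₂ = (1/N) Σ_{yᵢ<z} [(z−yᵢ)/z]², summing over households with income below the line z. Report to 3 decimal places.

Incomes under z: 1800, 2000, 2350 (q = 3 of N = 6).
Gap ratios (z−y)/z: (2800−1800)/2800 = 0.3571; (2800−2000)/2800 = 0.2857; (2800−2350)/2800 = 0.1607.
Squared: 0.1276; 0.0816; 0.0258.
Sum = 0.235013; P₂ = 0.235013 / 6 = 0.039.

0.039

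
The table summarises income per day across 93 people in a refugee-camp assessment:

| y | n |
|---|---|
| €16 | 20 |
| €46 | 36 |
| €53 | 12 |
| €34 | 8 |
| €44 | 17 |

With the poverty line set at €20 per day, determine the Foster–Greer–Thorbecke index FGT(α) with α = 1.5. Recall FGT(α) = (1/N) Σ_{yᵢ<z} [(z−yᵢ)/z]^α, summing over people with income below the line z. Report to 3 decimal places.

0.019

Below z: 20×€16 (q = 20 of N = 93).
Relative gaps: (20−16)/20 = 0.2000 (×20).
Raised to α = 1.5: 0.08944 (×20).
Sum = 1.788854; FGT(1.5) = 1.788854 / 93 = 0.019.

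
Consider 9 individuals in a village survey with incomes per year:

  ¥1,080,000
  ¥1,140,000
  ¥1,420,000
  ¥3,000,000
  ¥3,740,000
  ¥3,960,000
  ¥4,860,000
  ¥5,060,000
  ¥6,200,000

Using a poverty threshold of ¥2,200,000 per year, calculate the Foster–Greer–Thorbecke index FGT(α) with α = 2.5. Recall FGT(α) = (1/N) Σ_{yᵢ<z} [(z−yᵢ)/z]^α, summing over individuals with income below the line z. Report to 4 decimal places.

Incomes under z: ¥1,080,000, ¥1,140,000, ¥1,420,000 (q = 3 of N = 9).
Shortfall ratios: (2200000−1080000)/2200000 = 0.5091; (2200000−1140000)/2200000 = 0.4818; (2200000−1420000)/2200000 = 0.3545.
Raised to α = 2.5: 0.18492; 0.16114; 0.07485.
Sum = 0.420912; FGT(2.5) = 0.420912 / 9 = 0.0468.

0.0468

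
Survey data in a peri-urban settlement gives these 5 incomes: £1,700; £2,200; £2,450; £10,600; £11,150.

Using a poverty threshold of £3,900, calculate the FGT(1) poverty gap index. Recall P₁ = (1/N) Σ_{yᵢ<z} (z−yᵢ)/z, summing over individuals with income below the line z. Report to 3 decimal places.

0.274

Poor units: £1,700, £2,200, £2,450 (q = 3 of N = 5).
Shortfall ratios: (3900−1700)/3900 = 0.5641; (3900−2200)/3900 = 0.4359; (3900−2450)/3900 = 0.3718.
Σ = 1.371795. Dividing by the full population N = 5 gives P₁ = 0.274.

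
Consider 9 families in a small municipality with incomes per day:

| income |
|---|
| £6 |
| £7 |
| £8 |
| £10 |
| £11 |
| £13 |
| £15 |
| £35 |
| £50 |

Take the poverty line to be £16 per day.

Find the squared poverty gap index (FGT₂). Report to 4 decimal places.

Incomes under z: £6, £7, £8, £10, £11, £13, £15 (q = 7 of N = 9).
Normalized shortfalls: (16−6)/16 = 0.6250; (16−7)/16 = 0.5625; (16−8)/16 = 0.5000; (16−10)/16 = 0.3750; (16−11)/16 = 0.3125; (16−13)/16 = 0.1875; (16−15)/16 = 0.0625.
Squared: 0.3906; 0.3164; 0.2500; 0.1406; 0.0977; 0.0352; 0.0039.
Sum = 1.234375; P₂ = 1.234375 / 9 = 0.1372.

0.1372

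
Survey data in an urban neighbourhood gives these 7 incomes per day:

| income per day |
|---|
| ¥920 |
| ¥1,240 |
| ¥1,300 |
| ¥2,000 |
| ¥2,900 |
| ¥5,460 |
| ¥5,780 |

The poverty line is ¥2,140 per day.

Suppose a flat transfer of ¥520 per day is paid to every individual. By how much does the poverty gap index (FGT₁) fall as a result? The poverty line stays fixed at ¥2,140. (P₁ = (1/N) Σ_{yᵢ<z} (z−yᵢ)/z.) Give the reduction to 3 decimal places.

0.113

Before: below the line — ¥920, ¥1,240, ¥1,300, ¥2,000; poverty gap index (FGT₁) = 0.20694.
After the ¥520 transfer: below the line — ¥1,440, ¥1,760, ¥1,820; poverty gap index (FGT₁) = 0.09346.
Reduction = 0.20694 − 0.09346 = 0.113.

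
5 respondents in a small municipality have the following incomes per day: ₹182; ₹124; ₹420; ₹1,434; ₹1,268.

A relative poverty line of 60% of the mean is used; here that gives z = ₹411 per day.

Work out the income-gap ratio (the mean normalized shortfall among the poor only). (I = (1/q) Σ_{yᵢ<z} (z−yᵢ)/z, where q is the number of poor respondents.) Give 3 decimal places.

0.628

Below z: ₹124, ₹182 (q = 2 of N = 5).
Shortfall ratios (z−y)/z: 0.6983, 0.5572; sum = 1.255474.
I averages over the q = 2 poor units only: 1.255474 / 2 = 0.628.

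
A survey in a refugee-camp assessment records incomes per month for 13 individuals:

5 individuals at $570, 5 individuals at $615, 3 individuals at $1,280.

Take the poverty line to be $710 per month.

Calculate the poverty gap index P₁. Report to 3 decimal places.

0.127

Incomes under z: 5×$570, 5×$615 (q = 10 of N = 13).
Relative gaps: (710−570)/710 = 0.1972 (×5); (710−615)/710 = 0.1338 (×5).
Sum of shortfalls = 1.654930; P₁ averages over all N: 1.654930 / 13 = 0.127.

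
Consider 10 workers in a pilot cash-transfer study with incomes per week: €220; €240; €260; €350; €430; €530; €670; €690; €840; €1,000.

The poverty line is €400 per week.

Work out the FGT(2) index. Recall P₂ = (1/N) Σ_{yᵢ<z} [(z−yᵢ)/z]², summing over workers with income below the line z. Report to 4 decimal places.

0.0501

Poor units: €220, €240, €260, €350 (q = 4 of N = 10).
Shortfall ratios: (400−220)/400 = 0.4500; (400−240)/400 = 0.4000; (400−260)/400 = 0.3500; (400−350)/400 = 0.1250.
Squared: 0.2025; 0.1600; 0.1225; 0.0156.
Sum = 0.500625; P₂ = 0.500625 / 10 = 0.0501.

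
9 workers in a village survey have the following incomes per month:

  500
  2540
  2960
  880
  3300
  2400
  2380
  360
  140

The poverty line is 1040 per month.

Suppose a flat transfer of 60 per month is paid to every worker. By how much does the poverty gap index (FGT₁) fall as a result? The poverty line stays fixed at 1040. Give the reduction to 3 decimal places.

Before: below the line — 140, 360, 500, 880; poverty gap index (FGT₁) = 0.24359.
After the 60 transfer: below the line — 200, 420, 560, 940; poverty gap index (FGT₁) = 0.21795.
Reduction = 0.24359 − 0.21795 = 0.026.

0.026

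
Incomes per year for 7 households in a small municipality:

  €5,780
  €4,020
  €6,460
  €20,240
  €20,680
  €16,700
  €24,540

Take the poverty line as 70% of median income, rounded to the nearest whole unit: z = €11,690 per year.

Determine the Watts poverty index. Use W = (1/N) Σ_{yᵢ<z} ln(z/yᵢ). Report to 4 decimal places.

0.3378

Below z: €4,020, €5,780, €6,460 (q = 3 of N = 7).
ln(z/y) terms: ln(11690/4020) = 1.0675; ln(11690/5780) = 0.7043; ln(11690/6460) = 0.5931.
W = 2.364886 / 7 = 0.3378.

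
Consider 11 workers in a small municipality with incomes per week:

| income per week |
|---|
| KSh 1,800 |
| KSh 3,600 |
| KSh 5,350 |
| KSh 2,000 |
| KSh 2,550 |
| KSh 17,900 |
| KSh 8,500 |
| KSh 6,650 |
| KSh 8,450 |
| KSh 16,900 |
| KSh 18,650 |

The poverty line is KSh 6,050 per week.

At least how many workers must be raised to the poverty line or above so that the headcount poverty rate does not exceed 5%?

5

5 of the 11 workers are poor, so H = 5/11 = 0.455.
A headcount ratio of at most 5% allows at most ⌊0.05 × 11⌋ = 0 poor workers.
So at least 5 − 0 = 5 must be lifted.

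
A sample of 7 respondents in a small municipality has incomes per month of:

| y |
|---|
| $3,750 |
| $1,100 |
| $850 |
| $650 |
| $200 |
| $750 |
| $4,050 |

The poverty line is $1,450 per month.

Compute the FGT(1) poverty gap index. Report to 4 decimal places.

Below the line: $200, $650, $750, $850, $1,100 (q = 5 of N = 7).
Gap ratios (z−y)/z: (1450−200)/1450 = 0.8621; (1450−650)/1450 = 0.5517; (1450−750)/1450 = 0.4828; (1450−850)/1450 = 0.4138; (1450−1100)/1450 = 0.2414.
Sum of shortfalls = 2.551724; P₁ averages over all N: 2.551724 / 7 = 0.3645.

0.3645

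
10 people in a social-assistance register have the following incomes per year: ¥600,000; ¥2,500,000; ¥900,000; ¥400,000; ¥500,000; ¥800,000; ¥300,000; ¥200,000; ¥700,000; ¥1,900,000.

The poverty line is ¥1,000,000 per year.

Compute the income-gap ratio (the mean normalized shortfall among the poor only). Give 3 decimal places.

0.450

Below z: ¥200,000, ¥300,000, ¥400,000, ¥500,000, ¥600,000, ¥700,000, ¥800,000, ¥900,000 (q = 8 of N = 10).
Relative gaps: 0.8000, 0.7000, 0.6000, 0.5000, 0.4000, 0.3000, 0.2000, 0.1000; sum = 3.600000.
I averages over the q = 8 poor units only: 3.600000 / 8 = 0.450.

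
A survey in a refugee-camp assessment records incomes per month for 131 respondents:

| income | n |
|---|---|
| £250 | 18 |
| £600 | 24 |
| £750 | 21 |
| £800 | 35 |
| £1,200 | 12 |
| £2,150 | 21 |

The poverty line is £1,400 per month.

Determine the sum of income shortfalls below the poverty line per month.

£76,950

Below the line: 18×£250, 24×£600, 21×£750, 35×£800, 12×£1,200 (q = 110 of N = 131).
Individual gaps: 18×(1400−250) = 20700; 24×(1400−600) = 19200; 21×(1400−750) = 13650; 35×(1400−800) = 21000; 12×(1400−1200) = 2400.
Aggregate gap = £76,950.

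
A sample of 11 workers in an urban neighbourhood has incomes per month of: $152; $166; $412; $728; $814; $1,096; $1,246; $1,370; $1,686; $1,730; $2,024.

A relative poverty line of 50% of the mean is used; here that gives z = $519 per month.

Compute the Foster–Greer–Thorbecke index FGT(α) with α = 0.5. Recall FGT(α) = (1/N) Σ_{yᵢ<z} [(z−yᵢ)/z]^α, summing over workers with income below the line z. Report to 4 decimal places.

0.1927

Incomes under z: $152, $166, $412 (q = 3 of N = 11).
Gap ratios (z−y)/z: (519−152)/519 = 0.7071; (519−166)/519 = 0.6802; (519−412)/519 = 0.2062.
Raised to α = 0.5: 0.84091; 0.82471; 0.45405.
Sum = 2.119679; FGT(0.5) = 2.119679 / 11 = 0.1927.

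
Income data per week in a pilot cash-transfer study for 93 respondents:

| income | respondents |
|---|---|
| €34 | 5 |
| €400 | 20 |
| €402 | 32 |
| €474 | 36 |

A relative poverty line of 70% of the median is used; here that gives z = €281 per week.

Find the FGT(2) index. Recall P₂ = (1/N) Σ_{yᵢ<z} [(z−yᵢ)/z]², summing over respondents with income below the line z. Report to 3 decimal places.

0.042

Incomes under z: 5×€34 (q = 5 of N = 93).
Gap ratios (z−y)/z: (281−34)/281 = 0.8790 (×5).
Squared: 0.7726 (×5).
Sum = 3.863236; P₂ = 3.863236 / 93 = 0.042.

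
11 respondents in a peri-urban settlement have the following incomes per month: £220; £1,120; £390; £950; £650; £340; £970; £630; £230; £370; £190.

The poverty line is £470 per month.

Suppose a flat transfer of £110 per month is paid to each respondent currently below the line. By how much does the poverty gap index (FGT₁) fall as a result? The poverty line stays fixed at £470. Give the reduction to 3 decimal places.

0.120

Before: below the line — £190, £220, £230, £340, £370, £390; poverty gap index (FGT₁) = 0.20890.
After the £110 transfer: below the line — £300, £330, £340, £450; poverty gap index (FGT₁) = 0.08897.
Reduction = 0.20890 − 0.08897 = 0.120.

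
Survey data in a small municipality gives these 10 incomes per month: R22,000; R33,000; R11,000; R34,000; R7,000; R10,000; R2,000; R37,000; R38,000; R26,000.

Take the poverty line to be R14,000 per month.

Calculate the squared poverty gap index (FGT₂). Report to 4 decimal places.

0.1112

Below the line: R2,000, R7,000, R10,000, R11,000 (q = 4 of N = 10).
Shortfall ratios: (14000−2000)/14000 = 0.8571; (14000−7000)/14000 = 0.5000; (14000−10000)/14000 = 0.2857; (14000−11000)/14000 = 0.2143.
Squared: 0.7347; 0.2500; 0.0816; 0.0459.
Sum = 1.112245; P₂ = 1.112245 / 10 = 0.1112.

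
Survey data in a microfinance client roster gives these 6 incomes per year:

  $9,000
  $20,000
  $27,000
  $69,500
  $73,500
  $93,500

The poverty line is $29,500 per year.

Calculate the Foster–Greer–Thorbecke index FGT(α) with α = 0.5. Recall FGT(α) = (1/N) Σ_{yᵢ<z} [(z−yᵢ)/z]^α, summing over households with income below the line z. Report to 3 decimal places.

Incomes under z: $9,000, $20,000, $27,000 (q = 3 of N = 6).
Gap ratios (z−y)/z: (29500−9000)/29500 = 0.6949; (29500−20000)/29500 = 0.3220; (29500−27000)/29500 = 0.0847.
Raised to α = 0.5: 0.83362; 0.56748; 0.29111.
Sum = 1.692207; FGT(0.5) = 1.692207 / 6 = 0.282.

0.282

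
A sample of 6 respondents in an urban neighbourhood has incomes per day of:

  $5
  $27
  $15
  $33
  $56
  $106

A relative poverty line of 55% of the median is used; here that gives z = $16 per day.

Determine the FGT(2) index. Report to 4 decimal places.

0.0794

Poor units: $5, $15 (q = 2 of N = 6).
Normalized shortfalls: (16−5)/16 = 0.6875; (16−15)/16 = 0.0625.
Squared: 0.4727; 0.0039.
Sum = 0.476562; P₂ = 0.476562 / 6 = 0.0794.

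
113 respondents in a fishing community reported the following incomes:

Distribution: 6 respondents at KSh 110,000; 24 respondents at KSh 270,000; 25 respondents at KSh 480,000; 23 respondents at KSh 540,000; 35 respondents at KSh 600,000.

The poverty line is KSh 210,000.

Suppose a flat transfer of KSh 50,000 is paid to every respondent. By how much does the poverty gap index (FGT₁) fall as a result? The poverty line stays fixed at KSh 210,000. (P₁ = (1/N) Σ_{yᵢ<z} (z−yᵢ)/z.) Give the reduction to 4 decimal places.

0.0126

Before: below the line — 6×KSh 110,000; poverty gap index (FGT₁) = 0.025284.
After the KSh 50,000 transfer: below the line — 6×KSh 160,000; poverty gap index (FGT₁) = 0.012642.
Reduction = 0.025284 − 0.012642 = 0.0126.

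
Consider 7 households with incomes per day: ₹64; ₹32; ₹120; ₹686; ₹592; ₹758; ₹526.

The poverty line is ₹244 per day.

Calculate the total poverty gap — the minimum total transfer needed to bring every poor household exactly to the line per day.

Incomes under z: ₹32, ₹64, ₹120 (q = 3 of N = 7).
Individual gaps: 244−32 = 212; 244−64 = 180; 244−120 = 124.
Aggregate gap = ₹516.

₹516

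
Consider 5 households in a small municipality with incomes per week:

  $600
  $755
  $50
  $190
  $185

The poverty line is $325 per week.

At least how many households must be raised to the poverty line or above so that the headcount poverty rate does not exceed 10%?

3

3 of the 5 households are poor, so H = 3/5 = 0.600.
A headcount ratio of at most 10% allows at most ⌊0.10 × 5⌋ = 0 poor households.
So at least 3 − 0 = 3 must be lifted.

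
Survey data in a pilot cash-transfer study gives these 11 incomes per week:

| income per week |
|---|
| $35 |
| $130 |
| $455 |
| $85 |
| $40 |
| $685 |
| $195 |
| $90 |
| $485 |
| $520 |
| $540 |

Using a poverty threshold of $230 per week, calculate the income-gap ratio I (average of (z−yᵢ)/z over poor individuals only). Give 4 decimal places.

Incomes under z: $35, $40, $85, $90, $130, $195 (q = 6 of N = 11).
Shortfall ratios (z−y)/z: 0.8478, 0.8261, 0.6304, 0.6087, 0.4348, 0.1522; sum = 3.500000.
I averages over the q = 6 poor units only: 3.500000 / 6 = 0.5833.

0.5833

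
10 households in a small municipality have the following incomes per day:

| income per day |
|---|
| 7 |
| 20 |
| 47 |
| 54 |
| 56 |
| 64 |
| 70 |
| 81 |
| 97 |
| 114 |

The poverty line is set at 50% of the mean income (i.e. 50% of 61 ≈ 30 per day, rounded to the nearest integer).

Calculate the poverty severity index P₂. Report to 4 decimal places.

Below z: 7, 20 (q = 2 of N = 10).
Relative gaps: (30−7)/30 = 0.7667; (30−20)/30 = 0.3333.
Squared: 0.5878; 0.1111.
Sum = 0.698889; P₂ = 0.698889 / 10 = 0.0699.

0.0699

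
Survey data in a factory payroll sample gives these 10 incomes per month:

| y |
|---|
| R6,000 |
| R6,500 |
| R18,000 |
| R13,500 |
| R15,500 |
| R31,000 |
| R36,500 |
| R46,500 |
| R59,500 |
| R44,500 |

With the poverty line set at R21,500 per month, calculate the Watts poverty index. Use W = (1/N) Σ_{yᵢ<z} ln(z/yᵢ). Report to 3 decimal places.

0.344

Below z: R6,000, R6,500, R13,500, R15,500, R18,000 (q = 5 of N = 10).
Log shortfalls: ln(21500/6000) = 1.2763; ln(21500/6500) = 1.1963; ln(21500/13500) = 0.4654; ln(21500/15500) = 0.3272; ln(21500/18000) = 0.1777.
W = 3.442802 / 10 = 0.344.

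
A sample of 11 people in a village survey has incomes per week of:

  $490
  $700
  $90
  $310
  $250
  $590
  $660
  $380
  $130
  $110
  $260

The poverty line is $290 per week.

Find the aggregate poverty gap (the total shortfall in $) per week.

Poor units: $90, $110, $130, $250, $260 (q = 5 of N = 11).
Individual gaps: 290−90 = 200; 290−110 = 180; 290−130 = 160; 290−250 = 40; 290−260 = 30.
Aggregate gap = $610.

$610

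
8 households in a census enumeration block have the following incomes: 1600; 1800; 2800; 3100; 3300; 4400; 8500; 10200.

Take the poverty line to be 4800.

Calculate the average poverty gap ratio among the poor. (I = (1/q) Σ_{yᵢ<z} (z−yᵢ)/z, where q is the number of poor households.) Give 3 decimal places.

0.410

Poor units: 1600, 1800, 2800, 3100, 3300, 4400 (q = 6 of N = 8).
Shortfall ratios (z−y)/z: 0.6667, 0.6250, 0.4167, 0.3542, 0.3125, 0.0833; sum = 2.458333.
I averages over the q = 6 poor units only: 2.458333 / 6 = 0.410.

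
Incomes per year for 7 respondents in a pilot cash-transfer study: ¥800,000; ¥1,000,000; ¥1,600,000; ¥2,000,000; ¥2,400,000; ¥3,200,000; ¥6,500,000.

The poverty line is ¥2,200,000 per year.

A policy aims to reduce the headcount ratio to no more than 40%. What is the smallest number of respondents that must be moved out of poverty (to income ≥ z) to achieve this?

2

4 of the 7 respondents are poor, so H = 4/7 = 0.571.
A headcount ratio of at most 40% allows at most ⌊0.40 × 7⌋ = 2 poor respondents.
So at least 4 − 2 = 2 must be lifted.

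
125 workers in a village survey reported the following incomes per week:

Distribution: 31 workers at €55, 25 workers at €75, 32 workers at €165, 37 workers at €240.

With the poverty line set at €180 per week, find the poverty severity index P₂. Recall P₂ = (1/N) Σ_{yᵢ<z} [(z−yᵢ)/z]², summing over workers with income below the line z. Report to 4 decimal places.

Below z: 31×€55, 25×€75, 32×€165 (q = 88 of N = 125).
Shortfall ratios: (180−55)/180 = 0.6944 (×31); (180−75)/180 = 0.5833 (×25); (180−165)/180 = 0.0833 (×32).
Squared: 0.4823 (×31); 0.3403 (×25); 0.0069 (×32).
Sum = 23.679012; P₂ = 23.679012 / 125 = 0.1894.

0.1894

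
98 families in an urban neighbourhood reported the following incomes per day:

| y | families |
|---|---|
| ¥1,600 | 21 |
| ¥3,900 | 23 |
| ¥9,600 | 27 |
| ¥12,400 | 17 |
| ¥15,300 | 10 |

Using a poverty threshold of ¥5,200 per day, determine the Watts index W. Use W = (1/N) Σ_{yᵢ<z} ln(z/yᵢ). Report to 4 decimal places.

Below z: 21×¥1,600, 23×¥3,900 (q = 44 of N = 98).
Log shortfalls: ln(5200/1600) = 1.1787 (×21); ln(5200/3900) = 0.2877 (×23).
W = 31.368443 / 98 = 0.3201.

0.3201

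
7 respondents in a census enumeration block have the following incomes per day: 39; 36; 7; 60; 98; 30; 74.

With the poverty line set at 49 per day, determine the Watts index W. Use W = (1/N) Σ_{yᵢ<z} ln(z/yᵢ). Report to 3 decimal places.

Poor units: 7, 30, 36, 39 (q = 4 of N = 7).
Log gaps: ln(49/7) = 1.9459; ln(49/30) = 0.4906; ln(49/36) = 0.3083; ln(49/39) = 0.2283.
W = 2.973093 / 7 = 0.425.

0.425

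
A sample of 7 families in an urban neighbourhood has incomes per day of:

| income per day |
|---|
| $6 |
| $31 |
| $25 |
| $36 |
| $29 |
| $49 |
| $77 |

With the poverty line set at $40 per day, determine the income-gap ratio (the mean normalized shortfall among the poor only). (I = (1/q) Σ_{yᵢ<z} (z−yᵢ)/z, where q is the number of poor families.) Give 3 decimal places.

0.365

Incomes under z: $6, $25, $29, $31, $36 (q = 5 of N = 7).
Relative gaps: 0.8500, 0.3750, 0.2750, 0.2250, 0.1000; sum = 1.825000.
The income-gap ratio divides by q (the poor only): 1.825000 / 5 = 0.365.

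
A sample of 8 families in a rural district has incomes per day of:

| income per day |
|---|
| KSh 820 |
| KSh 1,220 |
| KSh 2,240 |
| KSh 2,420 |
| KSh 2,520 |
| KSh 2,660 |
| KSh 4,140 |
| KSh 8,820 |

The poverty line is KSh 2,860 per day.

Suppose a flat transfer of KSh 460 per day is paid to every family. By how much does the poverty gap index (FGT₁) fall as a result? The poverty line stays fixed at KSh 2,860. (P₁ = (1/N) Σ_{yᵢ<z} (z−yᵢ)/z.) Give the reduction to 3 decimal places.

0.103

Before: below the line — KSh 820, KSh 1,220, KSh 2,240, KSh 2,420, KSh 2,520, KSh 2,660; poverty gap index (FGT₁) = 0.23077.
After the KSh 460 transfer: below the line — KSh 1,280, KSh 1,680, KSh 2,700; poverty gap index (FGT₁) = 0.12762.
Reduction = 0.23077 − 0.12762 = 0.103.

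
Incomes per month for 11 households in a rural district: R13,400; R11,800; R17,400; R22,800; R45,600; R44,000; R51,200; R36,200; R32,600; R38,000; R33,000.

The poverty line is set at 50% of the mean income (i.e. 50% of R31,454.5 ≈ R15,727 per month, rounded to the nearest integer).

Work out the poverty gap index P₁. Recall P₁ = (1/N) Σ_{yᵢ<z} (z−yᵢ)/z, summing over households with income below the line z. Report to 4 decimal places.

Poor units: R11,800, R13,400 (q = 2 of N = 11).
Relative gaps: (15727−11800)/15727 = 0.2497; (15727−13400)/15727 = 0.1480.
Sum of shortfalls = 0.397660; P₁ averages over all N: 0.397660 / 11 = 0.0362.

0.0362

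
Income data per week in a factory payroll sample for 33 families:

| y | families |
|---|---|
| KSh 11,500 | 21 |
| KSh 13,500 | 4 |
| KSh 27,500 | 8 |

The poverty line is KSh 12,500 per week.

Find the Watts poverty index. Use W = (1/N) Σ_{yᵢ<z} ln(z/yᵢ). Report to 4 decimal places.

Below z: 21×KSh 11,500 (q = 21 of N = 33).
Log shortfalls: ln(12500/11500) = 0.0834 (×21).
W = 1.751014 / 33 = 0.0531.

0.0531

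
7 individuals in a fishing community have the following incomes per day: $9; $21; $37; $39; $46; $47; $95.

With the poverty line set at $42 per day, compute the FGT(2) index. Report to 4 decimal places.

0.1267

Incomes under z: $9, $21, $37, $39 (q = 4 of N = 7).
Shortfall ratios: (42−9)/42 = 0.7857; (42−21)/42 = 0.5000; (42−37)/42 = 0.1190; (42−39)/42 = 0.0714.
Squared: 0.6173; 0.2500; 0.0142; 0.0051.
Sum = 0.886621; P₂ = 0.886621 / 7 = 0.1267.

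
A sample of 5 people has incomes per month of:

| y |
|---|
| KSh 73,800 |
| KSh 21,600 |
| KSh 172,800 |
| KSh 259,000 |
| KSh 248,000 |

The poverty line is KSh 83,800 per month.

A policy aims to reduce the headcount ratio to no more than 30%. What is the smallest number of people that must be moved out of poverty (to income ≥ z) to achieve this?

1

2 of the 5 people are poor, so H = 2/5 = 0.400.
A headcount ratio of at most 30% allows at most ⌊0.30 × 5⌋ = 1 poor people.
So at least 2 − 1 = 1 must be lifted.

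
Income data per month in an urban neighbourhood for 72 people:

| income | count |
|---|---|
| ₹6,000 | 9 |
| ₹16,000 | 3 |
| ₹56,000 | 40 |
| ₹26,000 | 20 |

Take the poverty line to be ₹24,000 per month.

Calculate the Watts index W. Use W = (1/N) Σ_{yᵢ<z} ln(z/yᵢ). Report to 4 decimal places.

Below z: 9×₹6,000, 3×₹16,000 (q = 12 of N = 72).
Log shortfalls: ln(24000/6000) = 1.3863 (×9); ln(24000/16000) = 0.4055 (×3).
W = 13.693045 / 72 = 0.1902.

0.1902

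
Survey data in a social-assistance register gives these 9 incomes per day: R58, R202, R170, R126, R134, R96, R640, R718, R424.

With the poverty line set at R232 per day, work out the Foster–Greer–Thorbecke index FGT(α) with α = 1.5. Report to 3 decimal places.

0.207

Poor units: R58, R96, R126, R134, R170, R202 (q = 6 of N = 9).
Normalized shortfalls: (232−58)/232 = 0.7500; (232−96)/232 = 0.5862; (232−126)/232 = 0.4569; (232−134)/232 = 0.4224; (232−170)/232 = 0.2672; (232−202)/232 = 0.1293.
Raised to α = 1.5: 0.64952; 0.44882; 0.30884; 0.27454; 0.13815; 0.04650.
Sum = 1.866371; FGT(1.5) = 1.866371 / 9 = 0.207.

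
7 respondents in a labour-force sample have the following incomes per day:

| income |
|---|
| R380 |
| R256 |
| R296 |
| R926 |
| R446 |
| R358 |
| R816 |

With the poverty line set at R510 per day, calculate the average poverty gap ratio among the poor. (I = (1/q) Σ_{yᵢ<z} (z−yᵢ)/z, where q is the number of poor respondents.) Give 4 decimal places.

0.3192

Below z: R256, R296, R358, R380, R446 (q = 5 of N = 7).
Shortfall ratios (z−y)/z: 0.4980, 0.4196, 0.2980, 0.2549, 0.1255; sum = 1.596078.
The income-gap ratio divides by q (the poor only): 1.596078 / 5 = 0.3192.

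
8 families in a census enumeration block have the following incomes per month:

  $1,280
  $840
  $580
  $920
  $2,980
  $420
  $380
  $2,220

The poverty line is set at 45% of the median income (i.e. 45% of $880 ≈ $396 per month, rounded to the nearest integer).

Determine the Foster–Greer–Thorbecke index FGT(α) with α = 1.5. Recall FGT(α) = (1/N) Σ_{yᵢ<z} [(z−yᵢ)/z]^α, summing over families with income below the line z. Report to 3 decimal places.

0.001

Below z: $380 (q = 1 of N = 8).
Normalized shortfalls: (396−380)/396 = 0.0404.
Raised to α = 1.5: 0.00812.
Sum = 0.008122; FGT(1.5) = 0.008122 / 8 = 0.001.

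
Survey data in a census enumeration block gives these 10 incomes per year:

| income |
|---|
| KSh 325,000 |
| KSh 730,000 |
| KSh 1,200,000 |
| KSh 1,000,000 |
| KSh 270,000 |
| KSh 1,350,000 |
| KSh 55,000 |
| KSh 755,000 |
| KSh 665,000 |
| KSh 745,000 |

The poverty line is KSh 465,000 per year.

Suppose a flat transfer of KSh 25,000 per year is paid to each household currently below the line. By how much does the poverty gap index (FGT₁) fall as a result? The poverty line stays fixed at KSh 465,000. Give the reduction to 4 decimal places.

Before: below the line — KSh 55,000, KSh 270,000, KSh 325,000; poverty gap index (FGT₁) = 0.160215.
After the KSh 25,000 transfer: below the line — KSh 80,000, KSh 295,000, KSh 350,000; poverty gap index (FGT₁) = 0.144086.
Reduction = 0.160215 − 0.144086 = 0.0161.

0.0161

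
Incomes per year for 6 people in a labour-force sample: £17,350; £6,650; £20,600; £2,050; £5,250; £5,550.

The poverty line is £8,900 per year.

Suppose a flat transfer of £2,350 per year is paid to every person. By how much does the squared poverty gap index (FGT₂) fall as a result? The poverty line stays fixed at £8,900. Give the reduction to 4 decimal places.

Before: below the line — £2,050, £5,250, £5,550, £6,650; squared poverty gap index (FGT₂) = 0.161028.
After the £2,350 transfer: below the line — £4,400, £7,600, £7,900; squared poverty gap index (FGT₂) = 0.048268.
Reduction = 0.161028 − 0.048268 = 0.1128.

0.1128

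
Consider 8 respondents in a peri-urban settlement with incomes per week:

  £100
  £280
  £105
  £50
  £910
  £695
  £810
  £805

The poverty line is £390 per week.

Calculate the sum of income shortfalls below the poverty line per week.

£1,025

Incomes under z: £50, £100, £105, £280 (q = 4 of N = 8).
Individual gaps: 390−50 = 340; 390−100 = 290; 390−105 = 285; 390−280 = 110.
Aggregate gap = £1,025.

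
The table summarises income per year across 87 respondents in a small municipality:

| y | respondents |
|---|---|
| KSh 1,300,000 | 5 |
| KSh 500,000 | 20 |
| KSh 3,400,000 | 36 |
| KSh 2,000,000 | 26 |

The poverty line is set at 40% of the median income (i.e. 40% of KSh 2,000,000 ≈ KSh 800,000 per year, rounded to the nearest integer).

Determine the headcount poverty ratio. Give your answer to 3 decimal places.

0.230

20 of the 87 respondents have income below KSh 800,000.
H = 20/87 = 0.230.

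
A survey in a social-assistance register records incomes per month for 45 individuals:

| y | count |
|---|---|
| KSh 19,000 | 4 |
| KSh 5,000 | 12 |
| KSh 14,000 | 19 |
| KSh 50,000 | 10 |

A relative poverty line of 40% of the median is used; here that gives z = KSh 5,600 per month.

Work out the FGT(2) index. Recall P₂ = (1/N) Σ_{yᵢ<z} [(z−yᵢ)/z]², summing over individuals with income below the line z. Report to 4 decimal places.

0.0031

Below z: 12×KSh 5,000 (q = 12 of N = 45).
Shortfall ratios: (5600−5000)/5600 = 0.1071 (×12).
Squared: 0.0115 (×12).
Sum = 0.137755; P₂ = 0.137755 / 45 = 0.0031.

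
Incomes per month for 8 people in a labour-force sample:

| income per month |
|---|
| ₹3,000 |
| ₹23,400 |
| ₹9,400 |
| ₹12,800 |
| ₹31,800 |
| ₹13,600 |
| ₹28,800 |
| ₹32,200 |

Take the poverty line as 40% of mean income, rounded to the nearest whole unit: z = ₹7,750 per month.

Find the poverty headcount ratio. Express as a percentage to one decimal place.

12.5%

1 of the 8 people have income below ₹7,750.
H = 1/8 = 12.5%.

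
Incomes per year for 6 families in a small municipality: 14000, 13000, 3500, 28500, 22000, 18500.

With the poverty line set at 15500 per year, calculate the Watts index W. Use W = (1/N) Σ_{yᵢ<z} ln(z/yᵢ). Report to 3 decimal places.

0.294

Poor units: 3500, 13000, 14000 (q = 3 of N = 6).
ln(z/y) terms: ln(15500/3500) = 1.4881; ln(15500/13000) = 0.1759; ln(15500/14000) = 0.1018.
W = 1.765750 / 6 = 0.294.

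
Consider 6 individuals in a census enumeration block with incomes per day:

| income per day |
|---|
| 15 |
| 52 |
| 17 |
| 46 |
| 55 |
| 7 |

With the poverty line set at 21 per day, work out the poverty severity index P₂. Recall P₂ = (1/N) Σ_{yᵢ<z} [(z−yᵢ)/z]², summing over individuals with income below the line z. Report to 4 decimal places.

Below the line: 7, 15, 17 (q = 3 of N = 6).
Gap ratios (z−y)/z: (21−7)/21 = 0.6667; (21−15)/21 = 0.2857; (21−17)/21 = 0.1905.
Squared: 0.4444; 0.0816; 0.0363.
Sum = 0.562358; P₂ = 0.562358 / 6 = 0.0937.

0.0937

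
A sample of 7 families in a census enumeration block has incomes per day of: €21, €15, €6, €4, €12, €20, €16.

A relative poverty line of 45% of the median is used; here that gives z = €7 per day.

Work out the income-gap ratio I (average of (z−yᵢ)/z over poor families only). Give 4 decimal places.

Below z: €4, €6 (q = 2 of N = 7).
Shortfall ratios (z−y)/z: 0.4286, 0.1429; sum = 0.571429.
I averages over the q = 2 poor units only: 0.571429 / 2 = 0.2857.

0.2857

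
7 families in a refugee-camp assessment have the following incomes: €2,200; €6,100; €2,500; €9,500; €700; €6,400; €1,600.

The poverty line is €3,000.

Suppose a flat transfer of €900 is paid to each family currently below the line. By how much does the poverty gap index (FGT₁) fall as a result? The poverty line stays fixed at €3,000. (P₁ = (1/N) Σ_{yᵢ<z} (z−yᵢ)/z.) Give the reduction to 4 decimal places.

0.1476

Before: below the line — €700, €1,600, €2,200, €2,500; poverty gap index (FGT₁) = 0.238095.
After the €900 transfer: below the line — €1,600, €2,500; poverty gap index (FGT₁) = 0.090476.
Reduction = 0.238095 − 0.090476 = 0.1476.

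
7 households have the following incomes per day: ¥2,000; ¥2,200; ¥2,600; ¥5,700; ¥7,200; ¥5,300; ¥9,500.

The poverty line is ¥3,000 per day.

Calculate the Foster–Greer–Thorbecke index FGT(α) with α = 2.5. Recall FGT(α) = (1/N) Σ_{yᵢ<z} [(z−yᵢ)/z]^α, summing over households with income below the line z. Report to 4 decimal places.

0.0153

Incomes under z: ¥2,000, ¥2,200, ¥2,600 (q = 3 of N = 7).
Gap ratios (z−y)/z: (3000−2000)/3000 = 0.3333; (3000−2200)/3000 = 0.2667; (3000−2600)/3000 = 0.1333.
Raised to α = 2.5: 0.06415; 0.03672; 0.00649.
Sum = 0.107363; FGT(2.5) = 0.107363 / 7 = 0.0153.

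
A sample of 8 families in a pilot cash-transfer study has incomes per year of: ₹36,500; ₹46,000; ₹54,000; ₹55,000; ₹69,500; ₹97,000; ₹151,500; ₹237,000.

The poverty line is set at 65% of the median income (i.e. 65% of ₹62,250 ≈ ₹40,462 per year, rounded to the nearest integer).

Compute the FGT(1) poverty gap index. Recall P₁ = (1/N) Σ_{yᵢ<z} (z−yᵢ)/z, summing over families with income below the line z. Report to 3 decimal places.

0.012

Below the line: ₹36,500 (q = 1 of N = 8).
Shortfall ratios: (40462−36500)/40462 = 0.0979.
Σ = 0.097919. Dividing by the full population N = 8 gives P₁ = 0.012.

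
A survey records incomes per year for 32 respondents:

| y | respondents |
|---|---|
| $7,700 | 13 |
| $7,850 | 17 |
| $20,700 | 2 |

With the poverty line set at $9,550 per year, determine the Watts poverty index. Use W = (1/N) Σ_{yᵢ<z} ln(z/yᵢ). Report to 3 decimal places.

0.192

Below z: 13×$7,700, 17×$7,850 (q = 30 of N = 32).
Log shortfalls: ln(9550/7700) = 0.2153 (×13); ln(9550/7850) = 0.1960 (×17).
W = 6.131640 / 32 = 0.192.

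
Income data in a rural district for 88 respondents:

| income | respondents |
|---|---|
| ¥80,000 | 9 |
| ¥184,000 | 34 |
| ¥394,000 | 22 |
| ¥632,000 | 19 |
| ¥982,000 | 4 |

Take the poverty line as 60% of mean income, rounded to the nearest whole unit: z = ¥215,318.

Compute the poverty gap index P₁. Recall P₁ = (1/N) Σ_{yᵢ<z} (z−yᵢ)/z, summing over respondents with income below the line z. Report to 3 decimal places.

0.120

Below the line: 9×¥80,000, 34×¥184,000 (q = 43 of N = 88).
Shortfall ratios: (215318−80000)/215318 = 0.6285 (×9); (215318−184000)/215318 = 0.1454 (×34).
Σ = 10.601408. Dividing by the full population N = 88 gives P₁ = 0.120.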